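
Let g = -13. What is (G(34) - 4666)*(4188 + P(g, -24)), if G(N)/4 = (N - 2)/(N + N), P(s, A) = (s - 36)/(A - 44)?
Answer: -11292204285/578 ≈ -1.9537e+7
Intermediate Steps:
P(s, A) = (-36 + s)/(-44 + A)
G(N) = 2*(-2 + N)/N (G(N) = 4*((N - 2)/(N + N)) = 4*((-2 + N)/((2*N))) = 4*((-2 + N)*(1/(2*N))) = 4*((-2 + N)/(2*N)) = 2*(-2 + N)/N)
(G(34) - 4666)*(4188 + P(g, -24)) = ((2 - 4/34) - 4666)*(4188 + (-36 - 13)/(-44 - 24)) = ((2 - 4*1/34) - 4666)*(4188 - 49/(-68)) = ((2 - 2/17) - 4666)*(4188 - 1/68*(-49)) = (32/17 - 4666)*(4188 + 49/68) = -79290/17*284833/68 = -11292204285/578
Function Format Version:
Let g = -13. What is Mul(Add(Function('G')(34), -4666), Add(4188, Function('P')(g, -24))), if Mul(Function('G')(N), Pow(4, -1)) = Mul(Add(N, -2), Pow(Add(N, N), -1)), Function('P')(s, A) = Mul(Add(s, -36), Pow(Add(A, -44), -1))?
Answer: Rational(-11292204285, 578) ≈ -1.9537e+7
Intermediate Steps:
Function('P')(s, A) = Mul(Pow(Add(-44, A), -1), Add(-36, s)) (Function('P')(s, A) = Mul(Add(-36, s), Pow(Add(-44, A), -1)) = Mul(Pow(Add(-44, A), -1), Add(-36, s)))
Function('G')(N) = Mul(2, Pow(N, -1), Add(-2, N)) (Function('G')(N) = Mul(4, Mul(Add(N, -2), Pow(Add(N, N), -1))) = Mul(4, Mul(Add(-2, N), Pow(Mul(2, N), -1))) = Mul(4, Mul(Add(-2, N), Mul(Rational(1, 2), Pow(N, -1)))) = Mul(4, Mul(Rational(1, 2), Pow(N, -1), Add(-2, N))) = Mul(2, Pow(N, -1), Add(-2, N)))
Mul(Add(Function('G')(34), -4666), Add(4188, Function('P')(g, -24))) = Mul(Add(Add(2, Mul(-4, Pow(34, -1))), -4666), Add(4188, Mul(Pow(Add(-44, -24), -1), Add(-36, -13)))) = Mul(Add(Add(2, Mul(-4, Rational(1, 34))), -4666), Add(4188, Mul(Pow(-68, -1), -49))) = Mul(Add(Add(2, Rational(-2, 17)), -4666), Add(4188, Mul(Rational(-1, 68), -49))) = Mul(Add(Rational(32, 17), -4666), Add(4188, Rational(49, 68))) = Mul(Rational(-79290, 17), Rational(284833, 68)) = Rational(-11292204285, 578)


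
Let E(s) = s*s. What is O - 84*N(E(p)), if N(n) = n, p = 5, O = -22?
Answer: -2122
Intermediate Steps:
E(s) = s²
O - 84*N(E(p)) = -22 - 84*5² = -22 - 84*25 = -22 - 2100 = -2122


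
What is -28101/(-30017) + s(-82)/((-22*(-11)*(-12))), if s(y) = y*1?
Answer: 42033349/43584684 ≈ 0.96441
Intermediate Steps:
s(y) = y
-28101/(-30017) + s(-82)/((-22*(-11)*(-12))) = -28101/(-30017) - 82/(-22*(-11)*(-12)) = -28101*(-1/30017) - 82/(242*(-12)) = 28101/30017 - 82/(-2904) = 28101/30017 - 82*(-1/2904) = 28101/30017 + 41/1452 = 42033349/43584684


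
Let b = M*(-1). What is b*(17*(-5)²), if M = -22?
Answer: 9350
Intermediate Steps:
b = 22 (b = -22*(-1) = 22)
b*(17*(-5)²) = 22*(17*(-5)²) = 22*(17*25) = 22*425 = 9350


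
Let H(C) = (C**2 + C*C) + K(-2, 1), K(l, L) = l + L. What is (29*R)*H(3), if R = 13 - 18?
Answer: -2465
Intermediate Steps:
K(l, L) = L + l
R = -5
H(C) = -1 + 2*C**2 (H(C) = (C**2 + C*C) + (1 - 2) = (C**2 + C**2) - 1 = 2*C**2 - 1 = -1 + 2*C**2)
(29*R)*H(3) = (29*(-5))*(-1 + 2*3**2) = -145*(-1 + 2*9) = -145*(-1 + 18) = -145*17 = -2465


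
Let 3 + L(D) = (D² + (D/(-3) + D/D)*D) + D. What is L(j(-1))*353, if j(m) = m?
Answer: -4589/3 ≈ -1529.7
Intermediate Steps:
L(D) = -3 + D + D² + D*(1 - D/3) (L(D) = -3 + ((D² + (D/(-3) + D/D)*D) + D) = -3 + ((D² + (D*(-⅓) + 1)*D) + D) = -3 + ((D² + (-D/3 + 1)*D) + D) = -3 + ((D² + (1 - D/3)*D) + D) = -3 + ((D² + D*(1 - D/3)) + D) = -3 + (D + D² + D*(1 - D/3)) = -3 + D + D² + D*(1 - D/3))
L(j(-1))*353 = (-3 + 2*(-1) + (⅔)*(-1)²)*353 = (-3 - 2 + (⅔)*1)*353 = (-3 - 2 + ⅔)*353 = -13/3*353 = -4589/3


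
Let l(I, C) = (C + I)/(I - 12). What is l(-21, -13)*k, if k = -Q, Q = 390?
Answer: -4420/11 ≈ -401.82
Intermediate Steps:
l(I, C) = (C + I)/(-12 + I)
k = -390 (k = -1*390 = -390)
l(-21, -13)*k = ((-13 - 21)/(-12 - 21))*(-390) = (-34/(-33))*(-390) = -1/33*(-34)*(-390) = (34/33)*(-390) = -4420/11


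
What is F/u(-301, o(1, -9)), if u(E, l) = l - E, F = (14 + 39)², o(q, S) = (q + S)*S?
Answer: 2809/373 ≈ 7.5308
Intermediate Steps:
o(q, S) = S*(S + q) (o(q, S) = (S + q)*S = S*(S + q))
F = 2809 (F = 53² = 2809)
F/u(-301, o(1, -9)) = 2809/(-9*(-9 + 1) - 1*(-301)) = 2809/(-9*(-8) + 301) = 2809/(72 + 301) = 2809/373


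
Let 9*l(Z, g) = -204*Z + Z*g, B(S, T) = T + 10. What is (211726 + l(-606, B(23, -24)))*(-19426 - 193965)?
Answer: -144938154674/3 ≈ -4.8313e+10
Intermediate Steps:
B(S, T) = 10 + T
l(Z, g) = -68*Z/3 + Z*g/9 (l(Z, g) = (-204*Z + Z*g)/9 = -68*Z/3 + Z*g/9)
(211726 + l(-606, B(23, -24)))*(-19426 - 193965) = (211726 + (⅑)*(-606)*(-204 + (10 - 24)))*(-19426 - 193965) = (211726 + (⅑)*(-606)*(-204 - 14))*(-213391) = (211726 + (⅑)*(-606)*(-218))*(-213391) = (211726 + 44036/3)*(-213391) = (679214/3)*(-213391) = -144938154674/3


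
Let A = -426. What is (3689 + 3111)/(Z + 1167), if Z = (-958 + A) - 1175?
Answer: -425/87 ≈ -4.8851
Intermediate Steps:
Z = -2559 (Z = (-958 - 426) - 1175 = -1384 - 1175 = -2559)
(3689 + 3111)/(Z + 1167) = (3689 + 3111)/(-2559 + 1167) = 6800/(-1392) = 6800*(-1/1392) = -425/87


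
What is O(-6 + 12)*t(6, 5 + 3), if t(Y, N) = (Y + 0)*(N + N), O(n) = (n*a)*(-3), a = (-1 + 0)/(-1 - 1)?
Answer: -864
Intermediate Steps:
a = ½ (a = -1/(-2) = -1*(-½) = ½ ≈ 0.50000)
O(n) = -3*n/2 (O(n) = (n*(½))*(-3) = (n/2)*(-3) = -3*n/2)
t(Y, N) = 2*N*Y (t(Y, N) = Y*(2*N) = 2*N*Y)
O(-6 + 12)*t(6, 5 + 3) = (-3*(-6 + 12)/2)*(2*(5 + 3)*6) = (-3/2*6)*(2*8*6) = -9*96 = -864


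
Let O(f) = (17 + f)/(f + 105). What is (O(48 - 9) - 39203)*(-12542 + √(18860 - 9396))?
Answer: 4425112337/9 - 9173411*√14/9 ≈ 4.8787e+8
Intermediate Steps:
O(f) = (17 + f)/(105 + f)
(O(48 - 9) - 39203)*(-12542 + √(18860 - 9396)) = ((17 + (48 - 9))/(105 + (48 - 9)) - 39203)*(-12542 + √(18860 - 9396)) = ((17 + 39)/(105 + 39) - 39203)*(-12542 + √9464) = (56/144 - 39203)*(-12542 + 26*√14) = ((1/144)*56 - 39203)*(-12542 + 26*√14) = (7/18 - 39203)*(-12542 + 26*√14) = -705647*(-12542 + 26*√14)/18 = 4425112337/9 - 9173411*√14/9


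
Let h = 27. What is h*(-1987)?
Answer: -53649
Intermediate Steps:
h*(-1987) = 27*(-1987) = -53649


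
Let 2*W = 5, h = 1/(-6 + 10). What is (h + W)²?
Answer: 121/16 ≈ 7.5625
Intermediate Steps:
h = ¼ (h = 1/4 = ¼ ≈ 0.25000)
W = 5/2 (W = (½)*5 = 5/2 ≈ 2.5000)
(h + W)² = (¼ + 5/2)² = (11/4)² = 121/16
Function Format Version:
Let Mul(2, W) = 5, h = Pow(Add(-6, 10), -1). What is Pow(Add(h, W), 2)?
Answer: Rational(121, 16) ≈ 7.5625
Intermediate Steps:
h = Rational(1, 4) (h = Pow(4, -1) = Rational(1, 4) ≈ 0.25000)
W = Rational(5, 2) (W = Mul(Rational(1, 2), 5) = Rational(5, 2) ≈ 2.5000)
Pow(Add(h, W), 2) = Pow(Add(Rational(1, 4), Rational(5, 2)), 2) = Pow(Rational(11, 4), 2) = Rational(121, 16)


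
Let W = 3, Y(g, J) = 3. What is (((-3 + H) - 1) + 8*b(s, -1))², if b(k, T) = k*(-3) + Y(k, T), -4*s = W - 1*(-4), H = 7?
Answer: 4761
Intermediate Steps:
s = -7/4 (s = -(3 - 1*(-4))/4 = -(3 + 4)/4 = -¼*7 = -7/4 ≈ -1.7500)
b(k, T) = 3 - 3*k (b(k, T) = k*(-3) + 3 = -3*k + 3 = 3 - 3*k)
(((-3 + H) - 1) + 8*b(s, -1))² = (((-3 + 7) - 1) + 8*(3 - 3*(-7/4)))² = ((4 - 1) + 8*(3 + 21/4))² = (3 + 8*(33/4))² = (3 + 66)² = 69² = 4761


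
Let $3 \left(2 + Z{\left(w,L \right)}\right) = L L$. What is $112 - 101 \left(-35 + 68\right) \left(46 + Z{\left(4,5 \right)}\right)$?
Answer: $-174315$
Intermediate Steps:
$Z{\left(w,L \right)} = -2 + \frac{L^{2}}{3}$ ($Z{\left(w,L \right)} = -2 + \frac{L L}{3} = -2 + \frac{L^{2}}{3}$)
$112 - 101 \left(-35 + 68\right) \left(46 + Z{\left(4,5 \right)}\right) = 112 - 101 \left(-35 + 68\right) \left(46 - \left(2 - \frac{5^{2}}{3}\right)\right) = 112 - 101 \cdot 33 \left(46 + \left(-2 + \frac{1}{3} \cdot 25\right)\right) = 112 - 101 \cdot 33 \left(46 + \left(-2 + \frac{25}{3}\right)\right) = 112 - 101 \cdot 33 \left(46 + \frac{19}{3}\right) = 112 - 101 \cdot 33 \cdot \frac{157}{3} = 112 - 174427 = -174315$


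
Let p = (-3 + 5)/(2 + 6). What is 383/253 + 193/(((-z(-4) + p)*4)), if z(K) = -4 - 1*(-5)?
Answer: -47680/759 ≈ -62.820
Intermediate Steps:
z(K) = 1 (z(K) = -4 + 5 = 1)
p = ¼ (p = 2/8 = 2*(⅛) = ¼ ≈ 0.25000)
383/253 + 193/(((-z(-4) + p)*4)) = 383/253 + 193/(((-1*1 + ¼)*4)) = 383*(1/253) + 193/(((-1 + ¼)*4)) = 383/253 + 193/((-¾*4)) = 383/253 + 193/(-3) = 383/253 + 193*(-⅓) = 383/253 - 193/3 = -47680/759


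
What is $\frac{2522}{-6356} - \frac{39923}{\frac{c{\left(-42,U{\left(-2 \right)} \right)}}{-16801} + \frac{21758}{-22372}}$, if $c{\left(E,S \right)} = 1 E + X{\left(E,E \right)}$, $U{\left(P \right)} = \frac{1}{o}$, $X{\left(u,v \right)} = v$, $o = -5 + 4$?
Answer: $\frac{23844204178638129}{577882609990} \approx 41261.0$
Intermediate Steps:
$o = -1$
$U{\left(P \right)} = -1$ ($U{\left(P \right)} = \frac{1}{-1} = -1$)
$c{\left(E,S \right)} = 2 E$ ($c{\left(E,S \right)} = 1 E + E = E + E = 2 E$)
$\frac{2522}{-6356} - \frac{39923}{\frac{c{\left(-42,U{\left(-2 \right)} \right)}}{-16801} + \frac{21758}{-22372}} = \frac{2522}{-6356} - \frac{39923}{\frac{2 \left(-42\right)}{-16801} + \frac{21758}{-22372}} = 2522 \left(- \frac{1}{6356}\right) - \frac{39923}{\left(-84\right) \left(- \frac{1}{16801}\right) + 21758 \left(- \frac{1}{22372}\right)} = - \frac{1261}{3178} - \frac{39923}{\frac{84}{16801} - \frac{10879}{11186}} = - \frac{1261}{3178} - \frac{39923}{- \frac{181838455}{187935986}} = - \frac{1261}{3178} - - \frac{7502968369078}{181838455} = - \frac{1261}{3178} + \frac{7502968369078}{181838455} = \frac{23844204178638129}{577882609990}$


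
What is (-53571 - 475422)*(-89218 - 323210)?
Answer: 218171525004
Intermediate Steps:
(-53571 - 475422)*(-89218 - 323210) = -528993*(-412428) = 218171525004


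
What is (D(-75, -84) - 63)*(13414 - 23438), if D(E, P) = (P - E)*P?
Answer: -6946632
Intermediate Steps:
D(E, P) = P*(P - E)
(D(-75, -84) - 63)*(13414 - 23438) = (-84*(-84 - 1*(-75)) - 63)*(13414 - 23438) = (-84*(-84 + 75) - 63)*(-10024) = (-84*(-9) - 63)*(-10024) = (756 - 63)*(-10024) = 693*(-10024) = -6946632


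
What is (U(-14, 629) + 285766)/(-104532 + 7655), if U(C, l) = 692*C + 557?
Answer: -276635/96877 ≈ -2.8555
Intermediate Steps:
U(C, l) = 557 + 692*C
(U(-14, 629) + 285766)/(-104532 + 7655) = ((557 + 692*(-14)) + 285766)/(-104532 + 7655) = ((557 - 9688) + 285766)/(-96877) = (-9131 + 285766)*(-1/96877) = 276635*(-1/96877) = -276635/96877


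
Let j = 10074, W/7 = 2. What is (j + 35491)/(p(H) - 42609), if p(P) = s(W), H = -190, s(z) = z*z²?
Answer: -9113/7973 ≈ -1.1430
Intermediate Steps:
W = 14 (W = 7*2 = 14)
s(z) = z³
p(P) = 2744 (p(P) = 14³ = 2744)
(j + 35491)/(p(H) - 42609) = (10074 + 35491)/(2744 - 42609) = 45565/(-39865) = 45565*(-1/39865) = -9113/7973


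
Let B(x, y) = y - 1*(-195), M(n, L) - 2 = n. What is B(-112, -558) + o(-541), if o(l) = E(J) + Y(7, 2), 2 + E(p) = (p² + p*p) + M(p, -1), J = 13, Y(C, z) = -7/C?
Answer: -13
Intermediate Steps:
M(n, L) = 2 + n
B(x, y) = 195 + y (B(x, y) = y + 195 = 195 + y)
E(p) = p + 2*p² (E(p) = -2 + ((p² + p*p) + (2 + p)) = -2 + ((p² + p²) + (2 + p)) = -2 + (2*p² + (2 + p)) = -2 + (2 + p + 2*p²) = p + 2*p²)
o(l) = 350 (o(l) = 13*(1 + 2*13) - 7/7 = 13*(1 + 26) - 7*⅐ = 13*27 - 1 = 351 - 1 = 350)
B(-112, -558) + o(-541) = (195 - 558) + 350 = -363 + 350 = -13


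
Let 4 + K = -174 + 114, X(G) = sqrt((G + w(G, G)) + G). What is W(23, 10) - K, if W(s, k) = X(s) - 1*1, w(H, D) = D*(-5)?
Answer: 63 + I*sqrt(69) ≈ 63.0 + 8.3066*I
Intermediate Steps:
w(H, D) = -5*D
X(G) = sqrt(3)*sqrt(-G) (X(G) = sqrt((G - 5*G) + G) = sqrt(-4*G + G) = sqrt(-3*G) = sqrt(3)*sqrt(-G))
K = -64 (K = -4 + (-174 + 114) = -4 - 60 = -64)
W(s, k) = -1 + sqrt(3)*sqrt(-s) (W(s, k) = sqrt(3)*sqrt(-s) - 1*1 = sqrt(3)*sqrt(-s) - 1 = -1 + sqrt(3)*sqrt(-s))
W(23, 10) - K = (-1 + sqrt(3)*sqrt(-1*23)) - 1*(-64) = (-1 + sqrt(3)*sqrt(-23)) + 64 = (-1 + sqrt(3)*(I*sqrt(23))) + 64 = (-1 + I*sqrt(69)) + 64 = 63 + I*sqrt(69)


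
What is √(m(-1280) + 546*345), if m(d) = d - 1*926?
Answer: 2*√46541 ≈ 431.47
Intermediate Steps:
m(d) = -926 + d (m(d) = d - 926 = -926 + d)
√(m(-1280) + 546*345) = √((-926 - 1280) + 546*345) = √(-2206 + 188370) = √186164 = 2*√46541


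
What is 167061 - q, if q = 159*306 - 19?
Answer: 118426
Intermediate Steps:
q = 48635 (q = 48654 - 19 = 48635)
167061 - q = 167061 - 1*48635 = 167061 - 48635 = 118426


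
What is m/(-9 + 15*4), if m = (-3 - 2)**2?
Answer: 25/51 ≈ 0.49020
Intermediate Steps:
m = 25 (m = (-5)**2 = 25)
m/(-9 + 15*4) = 25/(-9 + 15*4) = 25/(-9 + 60) = 25/51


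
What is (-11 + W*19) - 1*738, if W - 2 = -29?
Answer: -1262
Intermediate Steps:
W = -27 (W = 2 - 29 = -27)
(-11 + W*19) - 1*738 = (-11 - 27*19) - 1*738 = (-11 - 513) - 738 = -524 - 738 = -1262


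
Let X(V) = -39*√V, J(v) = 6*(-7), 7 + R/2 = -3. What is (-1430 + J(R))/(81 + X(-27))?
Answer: -368/147 - 4784*I*√3/1323 ≈ -2.5034 - 6.2631*I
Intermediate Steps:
R = -20 (R = -14 + 2*(-3) = -14 - 6 = -20)
J(v) = -42
(-1430 + J(R))/(81 + X(-27)) = (-1430 - 42)/(81 - 117*I*√3) = -1472/(81 - 117*I*√3)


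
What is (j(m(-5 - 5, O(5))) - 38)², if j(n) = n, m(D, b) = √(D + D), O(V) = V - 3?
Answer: 1424 - 152*I*√5 ≈ 1424.0 - 339.88*I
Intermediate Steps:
O(V) = -3 + V
m(D, b) = √2*√D (m(D, b) = √(2*D) = √2*√D)
(j(m(-5 - 5, O(5))) - 38)² = (√2*√(-5 - 5) - 38)² = (√2*√(-10) - 38)² = (√2*(I*√10) - 38)² = (2*I*√5 - 38)² = (-38 + 2*I*√5)²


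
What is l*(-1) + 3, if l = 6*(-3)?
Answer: 21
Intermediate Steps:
l = -18
l*(-1) + 3 = -18*(-1) + 3 = 18 + 3 = 21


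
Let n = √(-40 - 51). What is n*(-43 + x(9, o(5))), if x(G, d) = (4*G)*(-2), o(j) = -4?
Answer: -115*I*√91 ≈ -1097.0*I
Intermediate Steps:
x(G, d) = -8*G
n = I*√91 (n = √(-91) = I*√91 ≈ 9.5394*I)
n*(-43 + x(9, o(5))) = (I*√91)*(-43 - 8*9) = (I*√91)*(-43 - 72) = (I*√91)*(-115) = -115*I*√91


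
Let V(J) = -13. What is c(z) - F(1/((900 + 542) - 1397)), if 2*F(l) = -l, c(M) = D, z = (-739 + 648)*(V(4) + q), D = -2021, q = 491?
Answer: -181889/90 ≈ -2021.0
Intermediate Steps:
z = -43498 (z = (-739 + 648)*(-13 + 491) = -91*478 = -43498)
c(M) = -2021
F(l) = -l/2 (F(l) = (-l)/2 = -l/2)
c(z) - F(1/((900 + 542) - 1397)) = -2021 - (-1)/(2*((900 + 542) - 1397)) = -2021 - (-1)/(2*(1442 - 1397)) = -2021 - (-1)/(2*45) = -2021 - 1*(-1/90) = -2021 + 1/90 = -181889/90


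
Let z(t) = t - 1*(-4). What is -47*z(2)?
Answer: -282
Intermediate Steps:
z(t) = 4 + t (z(t) = t + 4 = 4 + t)
-47*z(2) = -47*(4 + 2) = -47*6 = -282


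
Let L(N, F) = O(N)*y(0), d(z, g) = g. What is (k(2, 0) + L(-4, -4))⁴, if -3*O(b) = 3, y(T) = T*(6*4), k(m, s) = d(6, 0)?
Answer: 0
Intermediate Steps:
k(m, s) = 0
y(T) = 24*T (y(T) = T*24 = 24*T)
O(b) = -1 (O(b) = -⅓*3 = -1)
L(N, F) = 0 (L(N, F) = -24*0 = -1*0 = 0)
(k(2, 0) + L(-4, -4))⁴ = (0 + 0)⁴ = 0⁴ = 0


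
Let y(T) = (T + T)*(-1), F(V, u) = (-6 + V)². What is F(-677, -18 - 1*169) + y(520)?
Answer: 465449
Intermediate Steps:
y(T) = -2*T (y(T) = (2*T)*(-1) = -2*T)
F(-677, -18 - 1*169) + y(520) = (-6 - 677)² - 2*520 = (-683)² - 1040 = 466489 - 1040 = 465449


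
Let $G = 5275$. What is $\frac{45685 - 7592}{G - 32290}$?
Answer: $- \frac{38093}{27015} \approx -1.4101$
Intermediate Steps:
$\frac{45685 - 7592}{G - 32290} = \frac{45685 - 7592}{5275 - 32290} = \frac{38093}{-27015} = 38093 \left(- \frac{1}{27015}\right) = - \frac{38093}{27015}$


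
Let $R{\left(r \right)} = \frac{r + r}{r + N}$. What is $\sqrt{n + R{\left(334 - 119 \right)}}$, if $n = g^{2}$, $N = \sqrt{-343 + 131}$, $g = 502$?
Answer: $\sqrt{2} \sqrt{\frac{27090645 + 252004 i \sqrt{53}}{215 + 2 i \sqrt{53}}} \approx 502.0 - 0.00013429 i$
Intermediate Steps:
$N = 2 i \sqrt{53}$ ($N = \sqrt{-212} = 2 i \sqrt{53} \approx 14.56 i$)
$n = 252004$ ($n = 502^{2} = 252004$)
$R{\left(r \right)} = \frac{2 r}{r + 2 i \sqrt{53}}$ ($R{\left(r \right)} = \frac{r + r}{r + 2 i \sqrt{53}} = \frac{2 r}{r + 2 i \sqrt{53}}$)
$\sqrt{n + R{\left(334 - 119 \right)}} = \sqrt{252004 + \frac{2 \left(334 - 119\right)}{\left(334 - 119\right) + 2 i \sqrt{53}}} = \sqrt{252004 + 2 \cdot 215 \frac{1}{215 + 2 i \sqrt{53}}} = \sqrt{252004 + \frac{430}{215 + 2 i \sqrt{53}}}$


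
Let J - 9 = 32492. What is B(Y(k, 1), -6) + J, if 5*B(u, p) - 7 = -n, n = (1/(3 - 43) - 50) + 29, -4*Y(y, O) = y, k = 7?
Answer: 6501321/200 ≈ 32507.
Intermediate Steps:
Y(y, O) = -y/4
J = 32501 (J = 9 + 32492 = 32501)
n = -841/40 (n = (1/(-40) - 50) + 29 = (-1/40 - 50) + 29 = -2001/40 + 29 = -841/40 ≈ -21.025)
B(u, p) = 1121/200 (B(u, p) = 7/5 + (-1*(-841/40))/5 = 7/5 + (1/5)*(841/40) = 7/5 + 841/200 = 1121/200)
B(Y(k, 1), -6) + J = 1121/200 + 32501 = 6501321/200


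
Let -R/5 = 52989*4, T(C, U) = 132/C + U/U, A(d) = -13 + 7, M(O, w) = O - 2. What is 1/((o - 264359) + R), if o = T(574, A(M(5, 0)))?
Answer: -287/380027540 ≈ -7.5521e-7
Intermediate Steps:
M(O, w) = -2 + O
A(d) = -6
T(C, U) = 1 + 132/C (T(C, U) = 132/C + 1 = 1 + 132/C)
o = 353/287 (o = (132 + 574)/574 = (1/574)*706 = 353/287 ≈ 1.2300)
R = -1059780 (R = -264945*4 = -5*211956 = -1059780)
1/((o - 264359) + R) = 1/((353/287 - 264359) - 1059780) = 1/(-75870680/287 - 1059780) = 1/(-380027540/287) = -287/380027540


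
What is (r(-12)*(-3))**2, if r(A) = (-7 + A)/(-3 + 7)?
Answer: 3249/16 ≈ 203.06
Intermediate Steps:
r(A) = -7/4 + A/4 (r(A) = (-7 + A)/4 = (-7 + A)*(1/4) = -7/4 + A/4)
(r(-12)*(-3))**2 = ((-7/4 + (1/4)*(-12))*(-3))**2 = ((-7/4 - 3)*(-3))**2 = (-19/4*(-3))**2 = (57/4)**2 = 3249/16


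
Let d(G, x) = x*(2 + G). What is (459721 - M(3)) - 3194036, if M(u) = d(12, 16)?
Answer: -2734539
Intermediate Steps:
M(u) = 224 (M(u) = 16*(2 + 12) = 16*14 = 224)
(459721 - M(3)) - 3194036 = (459721 - 1*224) - 3194036 = (459721 - 224) - 3194036 = 459497 - 3194036 = -2734539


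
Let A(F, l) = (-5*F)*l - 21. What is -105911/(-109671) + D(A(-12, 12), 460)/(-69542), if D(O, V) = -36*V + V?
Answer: 4565482931/3813370341 ≈ 1.1972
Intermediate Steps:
A(F, l) = -21 - 5*F*l (A(F, l) = -5*F*l - 21 = -21 - 5*F*l)
D(O, V) = -35*V
-105911/(-109671) + D(A(-12, 12), 460)/(-69542) = -105911/(-109671) - 35*460/(-69542) = -105911*(-1/109671) - 16100*(-1/69542) = 105911/109671 + 8050/34771 = 4565482931/3813370341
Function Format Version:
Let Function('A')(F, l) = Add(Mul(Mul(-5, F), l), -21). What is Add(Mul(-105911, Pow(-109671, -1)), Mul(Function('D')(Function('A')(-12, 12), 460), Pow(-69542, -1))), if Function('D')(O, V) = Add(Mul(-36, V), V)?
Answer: Rational(4565482931, 3813370341) ≈ 1.1972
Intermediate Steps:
Function('A')(F, l) = Add(-21, Mul(-5, F, l)) (Function('A')(F, l) = Add(Mul(-5, F, l), -21) = Add(-21, Mul(-5, F, l)))
Function('D')(O, V) = Mul(-35, V)
Add(Mul(-105911, Pow(-109671, -1)), Mul(Function('D')(Function('A')(-12, 12), 460), Pow(-69542, -1))) = Add(Mul(-105911, Pow(-109671, -1)), Mul(Mul(-35, 460), Pow(-69542, -1))) = Add(Mul(-105911, Rational(-1, 109671)), Mul(-16100, Rational(-1, 69542))) = Add(Rational(105911, 109671), Rational(8050, 34771)) = Rational(4565482931, 3813370341)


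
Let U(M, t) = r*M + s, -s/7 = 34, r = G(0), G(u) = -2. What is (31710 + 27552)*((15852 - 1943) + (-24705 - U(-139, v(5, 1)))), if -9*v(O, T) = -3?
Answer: -642163032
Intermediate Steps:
v(O, T) = ⅓ (v(O, T) = -⅑*(-3) = ⅓)
r = -2
s = -238 (s = -7*34 = -238)
U(M, t) = -238 - 2*M (U(M, t) = -2*M - 238 = -238 - 2*M)
(31710 + 27552)*((15852 - 1943) + (-24705 - U(-139, v(5, 1)))) = (31710 + 27552)*((15852 - 1943) + (-24705 - (-238 - 2*(-139)))) = 59262*(13909 + (-24705 - (-238 + 278))) = 59262*(13909 + (-24705 - 1*40)) = 59262*(13909 + (-24705 - 40)) = 59262*(13909 - 24745) = 59262*(-10836) = -642163032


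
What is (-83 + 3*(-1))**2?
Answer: 7396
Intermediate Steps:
(-83 + 3*(-1))**2 = (-83 - 3)**2 = (-86)**2 = 7396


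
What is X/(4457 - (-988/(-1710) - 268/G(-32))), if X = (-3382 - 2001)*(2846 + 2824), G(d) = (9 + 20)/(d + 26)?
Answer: -39830701050/5743271 ≈ -6935.2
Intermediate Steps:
G(d) = 29/(26 + d)
X = -30521610 (X = -5383*5670 = -30521610)
X/(4457 - (-988/(-1710) - 268/G(-32))) = -30521610/(4457 - (-988/(-1710) - 268/(29/(26 - 32)))) = -30521610/(4457 - (-988*(-1/1710) - 268/(29/(-6)))) = -30521610/(4457 - (26/45 - 268/(29*(-⅙)))) = -30521610/(4457 - (26/45 - 268/(-29/6))) = -30521610/(4457 - (26/45 - 268*(-6/29))) = -30521610/(4457 - (26/45 + 1608/29)) = -30521610/(4457 - 1*73114/1305) = -30521610/(4457 - 73114/1305) = -30521610/5743271/1305 = -30521610*1305/5743271 = -39830701050/5743271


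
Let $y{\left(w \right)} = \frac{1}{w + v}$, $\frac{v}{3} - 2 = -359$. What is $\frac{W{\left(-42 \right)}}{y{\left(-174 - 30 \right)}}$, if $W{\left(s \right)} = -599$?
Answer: $763725$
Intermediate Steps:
$v = -1071$ ($v = 6 + 3 \left(-359\right) = 6 - 1077 = -1071$)
$y{\left(w \right)} = \frac{1}{-1071 + w}$ ($y{\left(w \right)} = \frac{1}{w - 1071} = \frac{1}{-1071 + w}$)
$\frac{W{\left(-42 \right)}}{y{\left(-174 - 30 \right)}} = - \frac{599}{\frac{1}{-1071 - 204}} = - \frac{599}{\frac{1}{-1275}} = - \frac{599}{- \frac{1}{1275}} = \left(-599\right) \left(-1275\right) = 763725$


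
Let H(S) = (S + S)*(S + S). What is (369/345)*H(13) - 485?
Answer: 27373/115 ≈ 238.03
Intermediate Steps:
H(S) = 4*S² (H(S) = (2*S)*(2*S) = 4*S²)
(369/345)*H(13) - 485 = (369/345)*(4*13²) - 485 = (369*(1/345))*(4*169) - 485 = (123/115)*676 - 485 = 83148/115 - 485 = 27373/115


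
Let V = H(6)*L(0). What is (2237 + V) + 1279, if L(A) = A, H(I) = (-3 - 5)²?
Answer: 3516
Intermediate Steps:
H(I) = 64 (H(I) = (-8)² = 64)
V = 0 (V = 64*0 = 0)
(2237 + V) + 1279 = (2237 + 0) + 1279 = 2237 + 1279 = 3516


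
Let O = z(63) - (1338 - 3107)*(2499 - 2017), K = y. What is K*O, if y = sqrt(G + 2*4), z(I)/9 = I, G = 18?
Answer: 853225*sqrt(26) ≈ 4.3506e+6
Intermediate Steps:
z(I) = 9*I
y = sqrt(26) (y = sqrt(18 + 2*4) = sqrt(18 + 8) = sqrt(26) ≈ 5.0990)
K = sqrt(26) ≈ 5.0990
O = 853225 (O = 9*63 - (1338 - 3107)*(2499 - 2017) = 567 - (-1769)*482 = 567 - 1*(-852658) = 567 + 852658 = 853225)
K*O = sqrt(26)*853225 = 853225*sqrt(26)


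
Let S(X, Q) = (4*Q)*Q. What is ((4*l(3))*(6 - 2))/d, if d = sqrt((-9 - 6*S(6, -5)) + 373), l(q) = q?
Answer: -24*I*sqrt(59)/59 ≈ -3.1245*I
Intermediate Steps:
S(X, Q) = 4*Q**2
d = 2*I*sqrt(59) (d = sqrt((-9 - 24*(-5)**2) + 373) = sqrt((-9 - 24*25) + 373) = sqrt((-9 - 6*100) + 373) = sqrt((-9 - 600) + 373) = sqrt(-609 + 373) = sqrt(-236) = 2*I*sqrt(59) ≈ 15.362*I)
((4*l(3))*(6 - 2))/d = ((4*3)*(6 - 2))/((2*I*sqrt(59))) = (12*4)*(-I*sqrt(59)/118) = 48*(-I*sqrt(59)/118) = -24*I*sqrt(59)/59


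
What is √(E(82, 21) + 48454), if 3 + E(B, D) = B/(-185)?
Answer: √1658220305/185 ≈ 220.11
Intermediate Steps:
E(B, D) = -3 - B/185 (E(B, D) = -3 + B/(-185) = -3 + B*(-1/185) = -3 - B/185)
√(E(82, 21) + 48454) = √((-3 - 1/185*82) + 48454) = √((-3 - 82/185) + 48454) = √(-637/185 + 48454) = √(8963353/185) = √1658220305/185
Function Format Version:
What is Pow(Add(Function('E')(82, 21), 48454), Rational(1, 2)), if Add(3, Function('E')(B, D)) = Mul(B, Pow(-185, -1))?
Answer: Mul(Rational(1, 185), Pow(1658220305, Rational(1, 2))) ≈ 220.11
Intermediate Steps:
Function('E')(B, D) = Add(-3, Mul(Rational(-1, 185), B)) (Function('E')(B, D) = Add(-3, Mul(B, Pow(-185, -1))) = Add(-3, Mul(B, Rational(-1, 185))) = Add(-3, Mul(Rational(-1, 185), B)))
Pow(Add(Function('E')(82, 21), 48454), Rational(1, 2)) = Pow(Add(Add(-3, Mul(Rational(-1, 185), 82)), 48454), Rational(1, 2)) = Pow(Add(Add(-3, Rational(-82, 185)), 48454), Rational(1, 2)) = Pow(Add(Rational(-637, 185), 48454), Rational(1, 2)) = Pow(Rational(8963353, 185), Rational(1, 2)) = Mul(Rational(1, 185), Pow(1658220305, Rational(1, 2)))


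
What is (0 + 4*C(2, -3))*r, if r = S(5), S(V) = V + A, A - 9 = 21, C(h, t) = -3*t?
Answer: 1260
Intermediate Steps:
A = 30 (A = 9 + 21 = 30)
S(V) = 30 + V (S(V) = V + 30 = 30 + V)
r = 35 (r = 30 + 5 = 35)
(0 + 4*C(2, -3))*r = (0 + 4*(-3*(-3)))*35 = (0 + 4*9)*35 = (0 + 36)*35 = 36*35 = 1260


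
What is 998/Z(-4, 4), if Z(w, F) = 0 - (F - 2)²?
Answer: -499/2 ≈ -249.50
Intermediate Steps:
Z(w, F) = -(-2 + F)² (Z(w, F) = 0 - (-2 + F)² = -(-2 + F)²)
998/Z(-4, 4) = 998/((-(-2 + 4)²)) = 998/((-1*2²)) = 998/((-1*4)) = 998/(-4) = 998*(-¼) = -499/2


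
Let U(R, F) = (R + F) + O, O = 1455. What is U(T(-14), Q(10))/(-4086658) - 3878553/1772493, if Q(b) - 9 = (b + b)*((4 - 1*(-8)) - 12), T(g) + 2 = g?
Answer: -2642147702623/1207262116399 ≈ -2.1885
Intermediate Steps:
T(g) = -2 + g
Q(b) = 9 (Q(b) = 9 + (b + b)*((4 - 1*(-8)) - 12) = 9 + (2*b)*((4 + 8) - 12) = 9 + (2*b)*(12 - 12) = 9 + (2*b)*0 = 9 + 0 = 9)
U(R, F) = 1455 + F + R (U(R, F) = (R + F) + 1455 = (F + R) + 1455 = 1455 + F + R)
U(T(-14), Q(10))/(-4086658) - 3878553/1772493 = (1455 + 9 + (-2 - 14))/(-4086658) - 3878553/1772493 = (1455 + 9 - 16)*(-1/4086658) - 3878553*1/1772493 = 1448*(-1/4086658) - 1292851/590831 = -724/2043329 - 1292851/590831 = -2642147702623/1207262116399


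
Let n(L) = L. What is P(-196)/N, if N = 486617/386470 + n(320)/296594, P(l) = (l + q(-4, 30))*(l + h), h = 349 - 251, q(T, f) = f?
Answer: 932357172986120/72225676449 ≈ 12909.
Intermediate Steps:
h = 98
P(l) = (30 + l)*(98 + l) (P(l) = (l + 30)*(l + 98) = (30 + l)*(98 + l))
N = 72225676449/57312341590 (N = 486617/386470 + 320/296594 = 486617*(1/386470) + 320*(1/296594) = 486617/386470 + 160/148297 = 72225676449/57312341590 ≈ 1.2602)
P(-196)/N = (2940 + (-196)² + 128*(-196))/(72225676449/57312341590) = (2940 + 38416 - 25088)*(57312341590/72225676449) = 16268*(57312341590/72225676449) = 932357172986120/72225676449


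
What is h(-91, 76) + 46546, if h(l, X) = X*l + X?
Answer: 39706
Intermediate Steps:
h(l, X) = X + X*l
h(-91, 76) + 46546 = 76*(1 - 91) + 46546 = 76*(-90) + 46546 = -6840 + 46546 = 39706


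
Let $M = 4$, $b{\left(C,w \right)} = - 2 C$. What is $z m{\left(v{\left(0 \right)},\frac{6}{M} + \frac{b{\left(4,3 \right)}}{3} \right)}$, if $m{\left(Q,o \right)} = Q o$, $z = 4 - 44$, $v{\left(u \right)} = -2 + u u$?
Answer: $- \frac{280}{3} \approx -93.333$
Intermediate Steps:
$v{\left(u \right)} = -2 + u^{2}$
$z = -40$
$z m{\left(v{\left(0 \right)},\frac{6}{M} + \frac{b{\left(4,3 \right)}}{3} \right)} = - 40 \left(-2 + 0^{2}\right) \left(\frac{6}{4} + \frac{\left(-2\right) 4}{3}\right) = - 40 \left(-2 + 0\right) \left(6 \cdot \frac{1}{4} - \frac{8}{3}\right) = - 40 \left(- 2 \left(\frac{3}{2} - \frac{8}{3}\right)\right) = - 40 \left(\left(-2\right) \left(- \frac{7}{6}\right)\right) = \left(-40\right) \frac{7}{3} = - \frac{280}{3}$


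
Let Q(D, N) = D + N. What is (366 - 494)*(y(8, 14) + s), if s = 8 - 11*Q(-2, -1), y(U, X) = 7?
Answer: -6144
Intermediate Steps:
s = 41 (s = 8 - 11*(-2 - 1) = 8 - 11*(-3) = 8 + 33 = 41)
(366 - 494)*(y(8, 14) + s) = (366 - 494)*(7 + 41) = -128*48 = -6144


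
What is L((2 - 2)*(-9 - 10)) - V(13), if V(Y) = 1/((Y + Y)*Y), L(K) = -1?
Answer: -339/338 ≈ -1.0030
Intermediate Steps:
V(Y) = 1/(2*Y²) (V(Y) = 1/(((2*Y))*Y) = (1/(2*Y))/Y = 1/(2*Y²))
L((2 - 2)*(-9 - 10)) - V(13) = -1 - 1/(2*13²) = -1 - 1/(2*169) = -1 - 1*1/338 = -1 - 1/338 = -339/338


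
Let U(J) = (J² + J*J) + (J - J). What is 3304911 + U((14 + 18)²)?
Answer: 5402063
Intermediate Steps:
U(J) = 2*J² (U(J) = (J² + J²) + 0 = 2*J² + 0 = 2*J²)
3304911 + U((14 + 18)²) = 3304911 + 2*((14 + 18)²)² = 3304911 + 2*(32²)² = 3304911 + 2*1024² = 3304911 + 2*1048576 = 3304911 + 2097152 = 5402063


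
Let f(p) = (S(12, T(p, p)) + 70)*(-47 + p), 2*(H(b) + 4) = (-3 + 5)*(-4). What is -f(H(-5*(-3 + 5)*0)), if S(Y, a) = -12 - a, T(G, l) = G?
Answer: 3630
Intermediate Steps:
H(b) = -8 (H(b) = -4 + ((-3 + 5)*(-4))/2 = -4 + (2*(-4))/2 = -4 + (1/2)*(-8) = -4 - 4 = -8)
f(p) = (-47 + p)*(58 - p) (f(p) = ((-12 - p) + 70)*(-47 + p) = (58 - p)*(-47 + p) = (-47 + p)*(58 - p))
-f(H(-5*(-3 + 5)*0)) = -(-2726 - 1*(-8)**2 + 105*(-8)) = -(-2726 - 1*64 - 840) = -(-2726 - 64 - 840) = -1*(-3630) = 3630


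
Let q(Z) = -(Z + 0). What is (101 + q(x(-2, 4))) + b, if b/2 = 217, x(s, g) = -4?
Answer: 539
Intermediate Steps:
q(Z) = -Z
b = 434 (b = 2*217 = 434)
(101 + q(x(-2, 4))) + b = (101 - 1*(-4)) + 434 = (101 + 4) + 434 = 105 + 434 = 539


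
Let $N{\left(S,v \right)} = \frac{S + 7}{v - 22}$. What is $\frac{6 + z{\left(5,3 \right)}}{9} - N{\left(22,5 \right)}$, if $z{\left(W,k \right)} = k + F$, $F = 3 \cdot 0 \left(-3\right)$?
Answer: $\frac{46}{17} \approx 2.7059$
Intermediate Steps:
$F = 0$ ($F = 0 \left(-3\right) = 0$)
$z{\left(W,k \right)} = k$ ($z{\left(W,k \right)} = k + 0 = k$)
$N{\left(S,v \right)} = \frac{7 + S}{-22 + v}$
$\frac{6 + z{\left(5,3 \right)}}{9} - N{\left(22,5 \right)} = \frac{6 + 3}{9} - \frac{7 + 22}{-22 + 5} = 9 \cdot \frac{1}{9} - \frac{1}{-17} \cdot 29 = 1 - \left(- \frac{1}{17}\right) 29 = 1 - - \frac{29}{17} = 1 + \frac{29}{17} = \frac{46}{17}$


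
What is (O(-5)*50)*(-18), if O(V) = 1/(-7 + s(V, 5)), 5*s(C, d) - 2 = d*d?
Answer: 1125/2 ≈ 562.50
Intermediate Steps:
s(C, d) = ⅖ + d²/5 (s(C, d) = ⅖ + (d*d)/5 = ⅖ + d²/5)
O(V) = -5/8 (O(V) = 1/(-7 + (⅖ + (⅕)*5²)) = 1/(-7 + (⅖ + (⅕)*25)) = 1/(-7 + (⅖ + 5)) = 1/(-7 + 27/5) = 1/(-8/5) = -5/8)
(O(-5)*50)*(-18) = -5/8*50*(-18) = -125/4*(-18) = 1125/2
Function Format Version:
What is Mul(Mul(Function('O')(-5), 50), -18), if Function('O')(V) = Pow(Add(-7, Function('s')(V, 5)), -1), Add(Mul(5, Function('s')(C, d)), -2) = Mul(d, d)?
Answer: Rational(1125, 2) ≈ 562.50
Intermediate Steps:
Function('s')(C, d) = Add(Rational(2, 5), Mul(Rational(1, 5), Pow(d, 2))) (Function('s')(C, d) = Add(Rational(2, 5), Mul(Rational(1, 5), Mul(d, d))) = Add(Rational(2, 5), Mul(Rational(1, 5), Pow(d, 2))))
Function('O')(V) = Rational(-5, 8) (Function('O')(V) = Pow(Add(-7, Add(Rational(2, 5), Mul(Rational(1, 5), Pow(5, 2)))), -1) = Pow(Add(-7, Add(Rational(2, 5), Mul(Rational(1, 5), 25))), -1) = Pow(Add(-7, Add(Rational(2, 5), 5)), -1) = Pow(Add(-7, Rational(27, 5)), -1) = Pow(Rational(-8, 5), -1) = Rational(-5, 8))
Mul(Mul(Function('O')(-5), 50), -18) = Mul(Mul(Rational(-5, 8), 50), -18) = Mul(Rational(-125, 4), -18) = Rational(1125, 2)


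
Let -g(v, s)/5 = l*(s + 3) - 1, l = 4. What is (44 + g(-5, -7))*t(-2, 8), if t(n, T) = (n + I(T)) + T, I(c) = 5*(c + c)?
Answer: 11094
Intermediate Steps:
I(c) = 10*c (I(c) = 5*(2*c) = 10*c)
t(n, T) = n + 11*T (t(n, T) = (n + 10*T) + T = n + 11*T)
g(v, s) = -55 - 20*s (g(v, s) = -5*(4*(s + 3) - 1) = -5*(4*(3 + s) - 1) = -5*((12 + 4*s) - 1) = -5*(11 + 4*s) = -55 - 20*s)
(44 + g(-5, -7))*t(-2, 8) = (44 + (-55 - 20*(-7)))*(-2 + 11*8) = (44 + (-55 + 140))*(-2 + 88) = (44 + 85)*86 = 129*86 = 11094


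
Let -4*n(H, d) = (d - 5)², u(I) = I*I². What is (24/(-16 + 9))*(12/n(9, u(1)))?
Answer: 72/7 ≈ 10.286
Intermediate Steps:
u(I) = I³
n(H, d) = -(-5 + d)²/4 (n(H, d) = -(d - 5)²/4 = -(-5 + d)²/4)
(24/(-16 + 9))*(12/n(9, u(1))) = (24/(-16 + 9))*(12/((-(-5 + 1³)²/4))) = (24/(-7))*(12/((-(-5 + 1)²/4))) = (24*(-⅐))*(12/((-¼*(-4)²))) = -288/(7*((-¼*16))) = -288/(7*(-4)) = -288*(-1)/(7*4) = -24/7*(-3) = 72/7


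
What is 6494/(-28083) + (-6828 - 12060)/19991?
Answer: -660253258/561407253 ≈ -1.1761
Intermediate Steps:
6494/(-28083) + (-6828 - 12060)/19991 = 6494*(-1/28083) - 18888*1/19991 = -6494/28083 - 18888/19991 = -660253258/561407253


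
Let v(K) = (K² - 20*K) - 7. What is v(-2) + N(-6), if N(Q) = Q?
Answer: 31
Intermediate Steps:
v(K) = -7 + K² - 20*K
v(-2) + N(-6) = (-7 + (-2)² - 20*(-2)) - 6 = (-7 + 4 + 40) - 6 = 37 - 6 = 31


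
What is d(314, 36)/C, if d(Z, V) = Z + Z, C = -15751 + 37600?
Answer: 628/21849 ≈ 0.028743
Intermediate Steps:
C = 21849
d(Z, V) = 2*Z
d(314, 36)/C = (2*314)/21849 = 628*(1/21849) = 628/21849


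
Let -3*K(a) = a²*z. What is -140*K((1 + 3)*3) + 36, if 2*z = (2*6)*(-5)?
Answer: -201564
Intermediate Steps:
z = -30 (z = ((2*6)*(-5))/2 = (12*(-5))/2 = (½)*(-60) = -30)
K(a) = 10*a² (K(a) = -a²*(-30)/3 = -(-10)*a² = 10*a²)
-140*K((1 + 3)*3) + 36 = -1400*((1 + 3)*3)² + 36 = -1400*(4*3)² + 36 = -1400*12² + 36 = -1400*144 + 36 = -140*1440 + 36 = -201600 + 36 = -201564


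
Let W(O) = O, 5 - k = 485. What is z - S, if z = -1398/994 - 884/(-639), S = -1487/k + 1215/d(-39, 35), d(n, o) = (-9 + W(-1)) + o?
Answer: -7403129/143136 ≈ -51.721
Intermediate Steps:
k = -480 (k = 5 - 1*485 = 5 - 485 = -480)
d(n, o) = -10 + o (d(n, o) = (-9 - 1) + o = -10 + o)
S = 4963/96 (S = -1487/(-480) + 1215/(-10 + 35) = -1487*(-1/480) + 1215/25 = 1487/480 + 1215*(1/25) = 1487/480 + 243/5 = 4963/96 ≈ 51.698)
z = -103/4473 (z = -1398*1/994 - 884*(-1/639) = -699/497 + 884/639 = -103/4473 ≈ -0.023027)
z - S = -103/4473 - 1*4963/96 = -103/4473 - 4963/96 = -7403129/143136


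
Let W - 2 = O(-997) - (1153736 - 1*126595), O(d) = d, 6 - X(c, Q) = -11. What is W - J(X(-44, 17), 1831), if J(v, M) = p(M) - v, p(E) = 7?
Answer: -1028126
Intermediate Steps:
X(c, Q) = 17 (X(c, Q) = 6 - 1*(-11) = 6 + 11 = 17)
W = -1028136 (W = 2 + (-997 - (1153736 - 1*126595)) = 2 + (-997 - (1153736 - 126595)) = 2 + (-997 - 1*1027141) = 2 + (-997 - 1027141) = 2 - 1028138 = -1028136)
J(v, M) = 7 - v
W - J(X(-44, 17), 1831) = -1028136 - (7 - 1*17) = -1028136 - (7 - 17) = -1028136 - 1*(-10) = -1028136 + 10 = -1028126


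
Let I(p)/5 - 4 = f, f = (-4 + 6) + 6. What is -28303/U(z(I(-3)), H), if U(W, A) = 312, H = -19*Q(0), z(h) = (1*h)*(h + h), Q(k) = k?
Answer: -28303/312 ≈ -90.715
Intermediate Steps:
f = 8 (f = 2 + 6 = 8)
I(p) = 60 (I(p) = 20 + 5*8 = 20 + 40 = 60)
z(h) = 2*h² (z(h) = h*(2*h) = 2*h²)
H = 0 (H = -19*0 = 0)
-28303/U(z(I(-3)), H) = -28303/312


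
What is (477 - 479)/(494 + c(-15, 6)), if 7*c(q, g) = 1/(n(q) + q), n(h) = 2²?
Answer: -154/38037 ≈ -0.0040487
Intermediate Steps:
n(h) = 4
c(q, g) = 1/(7*(4 + q))
(477 - 479)/(494 + c(-15, 6)) = (477 - 479)/(494 + 1/(7*(4 - 15))) = -2/(494 + (⅐)/(-11)) = -2/(494 + (⅐)*(-1/11)) = -2/(494 - 1/77) = -2/38037/77 = -2*77/38037 = -154/38037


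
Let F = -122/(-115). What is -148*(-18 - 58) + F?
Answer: 1293642/115 ≈ 11249.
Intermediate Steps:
F = 122/115 (F = -122*(-1/115) = 122/115 ≈ 1.0609)
-148*(-18 - 58) + F = -148*(-18 - 58) + 122/115 = -148*(-76) + 122/115 = 11248 + 122/115 = 1293642/115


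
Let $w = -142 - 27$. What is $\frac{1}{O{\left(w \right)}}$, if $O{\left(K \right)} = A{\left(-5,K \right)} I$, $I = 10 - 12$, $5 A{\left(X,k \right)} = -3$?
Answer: $\frac{5}{6} \approx 0.83333$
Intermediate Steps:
$A{\left(X,k \right)} = - \frac{3}{5}$ ($A{\left(X,k \right)} = \frac{1}{5} \left(-3\right) = - \frac{3}{5}$)
$I = -2$
$w = -169$ ($w = -142 - 27 = -169$)
$O{\left(K \right)} = \frac{6}{5}$ ($O{\left(K \right)} = \left(- \frac{3}{5}\right) \left(-2\right) = \frac{6}{5}$)
$\frac{1}{O{\left(w \right)}} = \frac{1}{\frac{6}{5}} = \frac{5}{6}$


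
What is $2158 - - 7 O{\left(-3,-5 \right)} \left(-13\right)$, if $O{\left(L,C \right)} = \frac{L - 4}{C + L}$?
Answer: $\frac{16627}{8} \approx 2078.4$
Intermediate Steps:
$O{\left(L,C \right)} = \frac{-4 + L}{C + L}$
$2158 - - 7 O{\left(-3,-5 \right)} \left(-13\right) = 2158 - - 7 \frac{-4 - 3}{-5 - 3} \left(-13\right) = 2158 - - 7 \frac{1}{-8} \left(-7\right) \left(-13\right) = 2158 - - 7 \left(\left(- \frac{1}{8}\right) \left(-7\right)\right) \left(-13\right) = 2158 - \left(-7\right) \frac{7}{8} \left(-13\right) = 2158 - \left(- \frac{49}{8}\right) \left(-13\right) = 2158 - \frac{637}{8} = \frac{16627}{8}$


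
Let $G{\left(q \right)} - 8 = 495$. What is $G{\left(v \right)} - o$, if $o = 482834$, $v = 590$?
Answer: $-482331$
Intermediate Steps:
$G{\left(q \right)} = 503$ ($G{\left(q \right)} = 8 + 495 = 503$)
$G{\left(v \right)} - o = 503 - 482834 = -482331$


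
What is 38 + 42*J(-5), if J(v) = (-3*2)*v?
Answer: 1298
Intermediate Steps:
J(v) = -6*v
38 + 42*J(-5) = 38 + 42*(-6*(-5)) = 38 + 42*30 = 38 + 1260 = 1298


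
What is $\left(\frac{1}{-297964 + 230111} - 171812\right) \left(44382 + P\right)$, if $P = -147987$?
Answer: $\frac{1207822908191385}{67853} \approx 1.7801 \cdot 10^{10}$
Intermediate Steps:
$\left(\frac{1}{-297964 + 230111} - 171812\right) \left(44382 + P\right) = \left(\frac{1}{-297964 + 230111} - 171812\right) \left(44382 - 147987\right) = \left(\frac{1}{-67853} - 171812\right) \left(-103605\right) = \left(- \frac{1}{67853} - 171812\right) \left(-103605\right) = \left(- \frac{11657959637}{67853}\right) \left(-103605\right) = \frac{1207822908191385}{67853}$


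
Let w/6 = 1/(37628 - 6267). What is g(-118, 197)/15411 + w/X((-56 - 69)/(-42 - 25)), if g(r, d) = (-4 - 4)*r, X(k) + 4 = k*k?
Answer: 692865370/11379621099 ≈ 0.060887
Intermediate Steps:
X(k) = -4 + k² (X(k) = -4 + k*k = -4 + k²)
w = 6/31361 (w = 6/(37628 - 6267) = 6/31361 ≈ 0.00019132)
g(r, d) = -8*r
g(-118, 197)/15411 + w/X((-56 - 69)/(-42 - 25)) = -8*(-118)/15411 + 6/(31361*(-4 + ((-56 - 69)/(-42 - 25))²)) = 944*(1/15411) + 6/(31361*(-4 + (-125/(-67))²)) = 944/15411 + 6/(31361*(-4 + (-125*(-1/67))²)) = 944/15411 + 6/(31361*(-4 + (125/67)²)) = 944/15411 + 6/(31361*(-4 + 15625/4489)) = 944/15411 + 6/(31361*(-2331/4489)) = 944/15411 + (6/31361)*(-4489/2331) = 944/15411 - 8978/24367497 = 692865370/11379621099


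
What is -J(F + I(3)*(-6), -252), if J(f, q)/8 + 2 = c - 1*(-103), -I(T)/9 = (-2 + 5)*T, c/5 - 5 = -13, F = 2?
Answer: -488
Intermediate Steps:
c = -40 (c = 25 + 5*(-13) = 25 - 65 = -40)
I(T) = -27*T (I(T) = -9*(-2 + 5)*T = -27*T)
J(f, q) = 488 (J(f, q) = -16 + 8*(-40 - 1*(-103)) = -16 + 8*(-40 + 103) = -16 + 8*63 = -16 + 504 = 488)
-J(F + I(3)*(-6), -252) = -1*488 = -488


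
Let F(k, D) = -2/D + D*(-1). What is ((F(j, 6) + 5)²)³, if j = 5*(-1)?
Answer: 4096/729 ≈ 5.6187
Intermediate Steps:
j = -5
F(k, D) = -D - 2/D (F(k, D) = -2/D - D = -D - 2/D)
((F(j, 6) + 5)²)³ = (((-1*6 - 2/6) + 5)²)³ = (((-6 - 2*⅙) + 5)²)³ = (((-6 - ⅓) + 5)²)³ = ((-19/3 + 5)²)³ = ((-4/3)²)³ = (16/9)³ = 4096/729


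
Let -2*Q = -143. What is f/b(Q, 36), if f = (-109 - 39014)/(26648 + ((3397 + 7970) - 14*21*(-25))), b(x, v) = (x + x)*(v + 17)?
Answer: -39123/343821335 ≈ -0.00011379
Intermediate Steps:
Q = 143/2 (Q = -1/2*(-143) = 143/2 ≈ 71.500)
b(x, v) = 2*x*(17 + v) (b(x, v) = (2*x)*(17 + v) = 2*x*(17 + v))
f = -39123/45365 (f = -39123/(26648 + (11367 - 294*(-25))) = -39123/(26648 + (11367 + 7350)) = -39123/(26648 + 18717) = -39123/45365 ≈ -0.86240)
f/b(Q, 36) = -39123*1/(143*(17 + 36))/45365 = -39123/(45365*(2*(143/2)*53)) = -39123/45365/7579 = -39123/45365*1/7579 = -39123/343821335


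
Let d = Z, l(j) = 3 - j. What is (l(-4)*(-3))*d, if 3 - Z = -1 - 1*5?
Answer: -189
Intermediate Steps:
Z = 9 (Z = 3 - (-1 - 1*5) = 3 - (-1 - 5) = 3 - 1*(-6) = 3 + 6 = 9)
d = 9
(l(-4)*(-3))*d = ((3 - 1*(-4))*(-3))*9 = ((3 + 4)*(-3))*9 = (7*(-3))*9 = -21*9 = -189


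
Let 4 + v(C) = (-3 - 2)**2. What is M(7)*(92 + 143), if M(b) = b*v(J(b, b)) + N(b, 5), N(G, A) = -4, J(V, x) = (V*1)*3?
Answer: 33605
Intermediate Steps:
J(V, x) = 3*V (J(V, x) = V*3 = 3*V)
v(C) = 21 (v(C) = -4 + (-3 - 2)**2 = -4 + (-5)**2 = -4 + 25 = 21)
M(b) = -4 + 21*b (M(b) = b*21 - 4 = 21*b - 4 = -4 + 21*b)
M(7)*(92 + 143) = (-4 + 21*7)*(92 + 143) = (-4 + 147)*235 = 143*235 = 33605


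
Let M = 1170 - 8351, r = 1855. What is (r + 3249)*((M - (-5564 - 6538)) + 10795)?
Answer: 80214464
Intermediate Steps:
M = -7181
(r + 3249)*((M - (-5564 - 6538)) + 10795) = (1855 + 3249)*((-7181 - (-5564 - 6538)) + 10795) = 5104*((-7181 - 1*(-12102)) + 10795) = 5104*((-7181 + 12102) + 10795) = 5104*(4921 + 10795) = 5104*15716 = 80214464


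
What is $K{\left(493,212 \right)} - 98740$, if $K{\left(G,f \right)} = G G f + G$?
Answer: $51428141$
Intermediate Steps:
$K{\left(G,f \right)} = G + f G^{2}$ ($K{\left(G,f \right)} = G^{2} f + G = f G^{2} + G = G + f G^{2}$)
$K{\left(493,212 \right)} - 98740 = 493 \left(1 + 493 \cdot 212\right) - 98740 = 493 \left(1 + 104516\right) - 98740 = 493 \cdot 104517 - 98740 = 51526881 - 98740 = 51428141$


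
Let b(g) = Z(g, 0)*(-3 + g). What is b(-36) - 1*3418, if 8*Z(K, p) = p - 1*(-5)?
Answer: -27539/8 ≈ -3442.4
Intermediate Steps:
Z(K, p) = 5/8 + p/8 (Z(K, p) = (p - 1*(-5))/8 = (p + 5)/8 = (5 + p)/8 = 5/8 + p/8)
b(g) = -15/8 + 5*g/8 (b(g) = (5/8 + (⅛)*0)*(-3 + g) = (5/8 + 0)*(-3 + g) = 5*(-3 + g)/8 = -15/8 + 5*g/8)
b(-36) - 1*3418 = (-15/8 + (5/8)*(-36)) - 1*3418 = (-15/8 - 45/2) - 3418 = -195/8 - 3418 = -27539/8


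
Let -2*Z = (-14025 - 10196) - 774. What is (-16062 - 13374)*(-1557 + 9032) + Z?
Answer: -440043205/2 ≈ -2.2002e+8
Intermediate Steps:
Z = 24995/2 (Z = -((-14025 - 10196) - 774)/2 = -(-24221 - 774)/2 = -½*(-24995) = 24995/2 ≈ 12498.)
(-16062 - 13374)*(-1557 + 9032) + Z = (-16062 - 13374)*(-1557 + 9032) + 24995/2 = -29436*7475 + 24995/2 = -220034100 + 24995/2 = -440043205/2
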